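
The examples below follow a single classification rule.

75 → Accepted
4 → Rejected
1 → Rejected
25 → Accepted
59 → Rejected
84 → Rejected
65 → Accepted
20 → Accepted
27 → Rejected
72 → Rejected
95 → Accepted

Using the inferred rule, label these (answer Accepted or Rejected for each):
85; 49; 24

Accepted, Rejected, Rejected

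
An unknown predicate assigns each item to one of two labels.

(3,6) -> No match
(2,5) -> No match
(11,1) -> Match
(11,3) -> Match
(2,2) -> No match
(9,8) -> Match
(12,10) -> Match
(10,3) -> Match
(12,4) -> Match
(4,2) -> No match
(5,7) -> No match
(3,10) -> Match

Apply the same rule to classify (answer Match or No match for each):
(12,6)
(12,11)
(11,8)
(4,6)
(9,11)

Match, Match, Match, No match, Match

'Match' ⟺ max ≥ 8.
(12,6): max 12, qualifies → Match.
(12,11): max 12, qualifies → Match.
(11,8): max 11, qualifies → Match.
(4,6): max 6, doesn't qualify → No match.
(9,11): max 11, qualifies → Match.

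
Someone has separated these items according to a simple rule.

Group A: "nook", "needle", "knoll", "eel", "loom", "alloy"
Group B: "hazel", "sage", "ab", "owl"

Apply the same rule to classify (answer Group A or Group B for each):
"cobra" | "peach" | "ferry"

The simplest hypothesis consistent with all the labels is: has a double letter.
"cobra" → no doubled letter → Group B.
"peach" → no doubled letter → Group B.
"ferry" → 'rr' doubled → Group A.

Group B, Group B, Group A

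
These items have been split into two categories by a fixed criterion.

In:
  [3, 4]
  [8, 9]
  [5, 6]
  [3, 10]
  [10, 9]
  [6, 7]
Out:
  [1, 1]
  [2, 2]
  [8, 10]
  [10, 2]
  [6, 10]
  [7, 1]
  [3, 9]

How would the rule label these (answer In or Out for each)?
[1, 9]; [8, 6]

The common property of the 'In' items is: sum is odd. No 'Out' item has it.
[1, 9] → 1+9 = 10 → Out.
[8, 6] → 8+6 = 14 → Out.

Out, Out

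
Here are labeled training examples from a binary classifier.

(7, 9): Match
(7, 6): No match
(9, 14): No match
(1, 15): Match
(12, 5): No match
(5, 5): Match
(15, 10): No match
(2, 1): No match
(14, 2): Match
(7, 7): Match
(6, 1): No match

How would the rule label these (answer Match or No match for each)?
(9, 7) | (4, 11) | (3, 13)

The rule appears to be: sum is even.
(9, 7): 9+7 = 16 — satisfies this, so Match.
(4, 11): 4+11 = 15 — fails this test, so No match.
(3, 13): 3+13 = 16 — satisfies this, so Match.

Match, No match, Match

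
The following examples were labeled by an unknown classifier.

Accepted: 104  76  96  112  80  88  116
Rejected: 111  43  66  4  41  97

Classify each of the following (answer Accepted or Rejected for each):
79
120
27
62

Rejected, Accepted, Rejected, Rejected

A rule that fits every label: even AND at least 76 — true of each 'Accepted' example, false of each 'Rejected' one.
79 → 79 is odd, 79 ≥ 76 → Rejected.
120 → 120 is even, 120 ≥ 76 → Accepted.
27 → 27 is odd, 27 < 76 → Rejected.
62 → 62 is even, 62 < 76 → Rejected.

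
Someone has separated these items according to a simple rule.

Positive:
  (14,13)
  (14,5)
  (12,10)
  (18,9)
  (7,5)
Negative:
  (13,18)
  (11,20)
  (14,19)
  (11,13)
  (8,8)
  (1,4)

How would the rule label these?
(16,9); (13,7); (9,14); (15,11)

The common property of the 'Positive' items is: first > second. No 'Negative' item has it.
Positive: (16,9), since 16 > 9. Positive: (13,7), since 13 > 7. Negative: (9,14), since 9 < 14. Positive: (15,11), since 15 > 11.

Positive, Positive, Negative, Positive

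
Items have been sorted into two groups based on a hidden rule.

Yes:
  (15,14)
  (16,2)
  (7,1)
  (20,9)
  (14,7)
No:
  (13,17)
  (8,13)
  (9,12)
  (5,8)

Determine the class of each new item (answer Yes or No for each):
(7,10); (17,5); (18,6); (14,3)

No, Yes, Yes, Yes

The classifier is using: first > second.
(7,10): 7 < 10, does not fit → No.
(17,5): 17 > 5, matches → Yes.
(18,6): 18 > 6, matches → Yes.
(14,3): 14 > 3, matches → Yes.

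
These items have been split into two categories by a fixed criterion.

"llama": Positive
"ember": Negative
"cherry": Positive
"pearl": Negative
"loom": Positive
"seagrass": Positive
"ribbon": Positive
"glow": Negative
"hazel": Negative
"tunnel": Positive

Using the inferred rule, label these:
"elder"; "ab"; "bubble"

One predicate separates the groups cleanly: has a double letter.
"elder": no doubled letter — does not pass, so Negative. "ab": no doubled letter — does not pass, so Negative. "bubble": 'bb' doubled — meets the rule, so Positive.

Negative, Negative, Positive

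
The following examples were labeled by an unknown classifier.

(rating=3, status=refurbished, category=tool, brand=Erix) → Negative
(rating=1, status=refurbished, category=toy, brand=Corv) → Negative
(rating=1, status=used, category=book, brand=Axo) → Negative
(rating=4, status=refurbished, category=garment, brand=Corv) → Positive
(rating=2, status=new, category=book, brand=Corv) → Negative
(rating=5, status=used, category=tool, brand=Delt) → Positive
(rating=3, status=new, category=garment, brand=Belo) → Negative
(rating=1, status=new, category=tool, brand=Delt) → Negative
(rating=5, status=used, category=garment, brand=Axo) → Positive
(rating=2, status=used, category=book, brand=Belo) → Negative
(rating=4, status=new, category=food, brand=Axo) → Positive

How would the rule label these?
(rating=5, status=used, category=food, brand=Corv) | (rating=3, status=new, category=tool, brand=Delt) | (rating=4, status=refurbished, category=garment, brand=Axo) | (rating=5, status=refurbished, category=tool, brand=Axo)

The rule appears to be: rating ≥ 4.
(rating=5, status=used, category=food, brand=Corv): rating = 5 — meets the rule, so Positive. (rating=3, status=new, category=tool, brand=Delt): rating = 3 — fails this test, so Negative. (rating=4, status=refurbished, category=garment, brand=Axo): rating = 4 — meets the rule, so Positive. (rating=5, status=refurbished, category=tool, brand=Axo): rating = 5 — meets the rule, so Positive.

Positive, Negative, Positive, Positive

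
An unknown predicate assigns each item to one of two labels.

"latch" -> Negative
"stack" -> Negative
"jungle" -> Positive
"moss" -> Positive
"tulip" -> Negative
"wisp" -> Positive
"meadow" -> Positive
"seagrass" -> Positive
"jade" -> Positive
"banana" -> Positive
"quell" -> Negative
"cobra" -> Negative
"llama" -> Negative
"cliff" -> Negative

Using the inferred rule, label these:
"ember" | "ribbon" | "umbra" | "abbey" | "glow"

Negative, Positive, Negative, Negative, Positive

Rule: even length. This holds for each 'Positive' example and fails for each 'Negative' one.
Negative: "ember", since length 5. Positive: "ribbon", since length 6. Negative: "umbra", since length 5. Negative: "abbey", since length 5. Positive: "glow", since length 4.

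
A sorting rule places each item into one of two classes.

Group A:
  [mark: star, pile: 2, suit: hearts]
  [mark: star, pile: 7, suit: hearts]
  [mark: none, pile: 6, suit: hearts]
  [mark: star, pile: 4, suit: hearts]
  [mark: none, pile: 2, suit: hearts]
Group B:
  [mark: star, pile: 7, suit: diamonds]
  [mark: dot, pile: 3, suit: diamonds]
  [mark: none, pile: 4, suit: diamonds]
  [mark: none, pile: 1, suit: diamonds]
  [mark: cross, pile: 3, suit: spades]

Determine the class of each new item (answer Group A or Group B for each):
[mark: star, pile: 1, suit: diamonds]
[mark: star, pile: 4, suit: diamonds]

Group B, Group B

Rule: suit is hearts. This holds for each 'Group A' example and fails for each 'Group B' one.
[mark: star, pile: 1, suit: diamonds] → suit is diamonds → Group B.
[mark: star, pile: 4, suit: diamonds] → suit is diamonds → Group B.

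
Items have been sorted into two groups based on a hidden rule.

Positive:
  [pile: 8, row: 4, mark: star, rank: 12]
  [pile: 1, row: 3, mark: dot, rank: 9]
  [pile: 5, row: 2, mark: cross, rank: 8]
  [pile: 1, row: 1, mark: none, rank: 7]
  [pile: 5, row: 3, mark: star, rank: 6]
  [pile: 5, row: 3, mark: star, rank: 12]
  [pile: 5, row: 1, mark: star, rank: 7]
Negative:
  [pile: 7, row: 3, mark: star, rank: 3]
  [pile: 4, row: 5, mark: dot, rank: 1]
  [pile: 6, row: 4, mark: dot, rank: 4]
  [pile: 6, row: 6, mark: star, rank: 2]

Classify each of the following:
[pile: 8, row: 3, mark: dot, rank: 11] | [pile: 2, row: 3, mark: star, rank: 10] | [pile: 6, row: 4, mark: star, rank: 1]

'Positive' ⟺ rank ≥ 6.
Positive: [pile: 8, row: 3, mark: dot, rank: 11], since rank = 11. Positive: [pile: 2, row: 3, mark: star, rank: 10], since rank = 10. Negative: [pile: 6, row: 4, mark: star, rank: 1], since rank = 1.

Positive, Positive, Negative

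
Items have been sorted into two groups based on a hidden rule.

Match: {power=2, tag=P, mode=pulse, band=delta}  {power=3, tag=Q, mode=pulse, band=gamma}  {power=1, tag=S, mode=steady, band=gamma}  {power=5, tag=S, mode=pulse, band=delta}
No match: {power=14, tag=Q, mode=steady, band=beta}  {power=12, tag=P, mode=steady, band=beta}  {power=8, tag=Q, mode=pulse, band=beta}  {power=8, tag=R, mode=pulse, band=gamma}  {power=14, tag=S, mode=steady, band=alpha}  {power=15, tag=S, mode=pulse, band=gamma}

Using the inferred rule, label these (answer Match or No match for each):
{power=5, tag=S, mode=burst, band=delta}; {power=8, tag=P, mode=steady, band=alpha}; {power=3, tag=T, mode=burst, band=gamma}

Rule: power ≤ 5. This holds for each 'Match' example and fails for each 'No match' one.

Match, No match, Match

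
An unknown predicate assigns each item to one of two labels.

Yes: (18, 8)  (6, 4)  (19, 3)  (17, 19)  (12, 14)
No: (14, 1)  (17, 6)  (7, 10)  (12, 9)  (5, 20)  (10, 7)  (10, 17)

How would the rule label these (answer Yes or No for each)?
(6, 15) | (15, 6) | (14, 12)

No, No, Yes

Looking at the examples, the only property every 'Yes' case has and every 'No' case lacks is: sum is even.
(6, 15): 6+15 = 21, doesn't qualify → No. (15, 6): 15+6 = 21, doesn't qualify → No. (14, 12): 14+12 = 26, checks out → Yes.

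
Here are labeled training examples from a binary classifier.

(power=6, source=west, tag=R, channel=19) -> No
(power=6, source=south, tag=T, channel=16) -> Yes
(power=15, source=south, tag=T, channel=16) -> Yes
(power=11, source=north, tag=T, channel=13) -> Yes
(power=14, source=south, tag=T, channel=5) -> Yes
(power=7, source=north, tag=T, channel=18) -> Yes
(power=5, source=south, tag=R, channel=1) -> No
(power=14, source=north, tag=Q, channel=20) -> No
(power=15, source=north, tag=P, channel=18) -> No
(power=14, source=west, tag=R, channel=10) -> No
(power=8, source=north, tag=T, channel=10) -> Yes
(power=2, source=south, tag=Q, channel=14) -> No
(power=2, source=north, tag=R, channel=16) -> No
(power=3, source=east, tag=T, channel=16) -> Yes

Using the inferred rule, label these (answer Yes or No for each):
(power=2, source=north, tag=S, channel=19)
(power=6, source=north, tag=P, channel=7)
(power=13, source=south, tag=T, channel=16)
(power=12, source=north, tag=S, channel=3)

All 'Yes' examples share one property — tag is T — and every 'No' example lacks it.
(power=2, source=north, tag=S, channel=19): tag is S, fails this test → No.
(power=6, source=north, tag=P, channel=7): tag is P, fails this test → No.
(power=13, source=south, tag=T, channel=16): tag is T, fits → Yes.
(power=12, source=north, tag=S, channel=3): tag is S, fails this test → No.

No, No, Yes, No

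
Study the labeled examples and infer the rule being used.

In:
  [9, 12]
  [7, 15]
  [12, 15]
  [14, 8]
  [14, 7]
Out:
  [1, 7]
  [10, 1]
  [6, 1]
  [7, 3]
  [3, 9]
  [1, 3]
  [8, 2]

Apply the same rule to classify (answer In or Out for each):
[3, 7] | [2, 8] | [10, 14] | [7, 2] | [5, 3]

Out, Out, In, Out, Out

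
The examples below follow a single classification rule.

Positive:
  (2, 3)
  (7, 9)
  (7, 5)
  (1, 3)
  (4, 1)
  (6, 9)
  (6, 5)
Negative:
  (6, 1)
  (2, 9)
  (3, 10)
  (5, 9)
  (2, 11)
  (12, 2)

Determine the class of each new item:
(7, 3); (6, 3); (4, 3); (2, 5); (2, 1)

The classifier is using: |first − second| ≤ 3.
(7, 3) → |7−3| = 4 → Negative. (6, 3) → |6−3| = 3 → Positive. (4, 3) → |4−3| = 1 → Positive. (2, 5) → |2−5| = 3 → Positive. (2, 1) → |2−1| = 1 → Positive.

Negative, Positive, Positive, Positive, Positive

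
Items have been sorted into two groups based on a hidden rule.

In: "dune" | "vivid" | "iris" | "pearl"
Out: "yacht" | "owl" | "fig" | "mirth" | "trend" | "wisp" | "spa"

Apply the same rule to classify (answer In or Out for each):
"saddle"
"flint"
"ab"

In, Out, Out

The pattern is that an item is 'In' exactly when: has ≥ 2 vowels.
"saddle" → 2 vowels → In. "flint" → 1 vowel → Out. "ab" → 1 vowel → Out.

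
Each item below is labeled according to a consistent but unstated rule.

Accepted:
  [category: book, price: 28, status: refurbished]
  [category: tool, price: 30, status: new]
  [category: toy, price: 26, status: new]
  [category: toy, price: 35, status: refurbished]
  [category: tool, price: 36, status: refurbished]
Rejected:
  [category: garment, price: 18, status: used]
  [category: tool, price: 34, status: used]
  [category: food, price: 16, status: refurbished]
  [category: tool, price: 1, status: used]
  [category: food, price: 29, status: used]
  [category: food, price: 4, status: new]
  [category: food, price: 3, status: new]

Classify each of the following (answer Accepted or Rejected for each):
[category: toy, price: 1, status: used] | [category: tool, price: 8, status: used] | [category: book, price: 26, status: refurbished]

Rejected, Rejected, Accepted

One predicate separates the groups cleanly: status is not used AND price ≥ 18.
[category: toy, price: 1, status: used]: status is used, price = 1, does not fit → Rejected.
[category: tool, price: 8, status: used]: status is used, price = 8, does not fit → Rejected.
[category: book, price: 26, status: refurbished]: status is refurbished, price = 26, checks out → Accepted.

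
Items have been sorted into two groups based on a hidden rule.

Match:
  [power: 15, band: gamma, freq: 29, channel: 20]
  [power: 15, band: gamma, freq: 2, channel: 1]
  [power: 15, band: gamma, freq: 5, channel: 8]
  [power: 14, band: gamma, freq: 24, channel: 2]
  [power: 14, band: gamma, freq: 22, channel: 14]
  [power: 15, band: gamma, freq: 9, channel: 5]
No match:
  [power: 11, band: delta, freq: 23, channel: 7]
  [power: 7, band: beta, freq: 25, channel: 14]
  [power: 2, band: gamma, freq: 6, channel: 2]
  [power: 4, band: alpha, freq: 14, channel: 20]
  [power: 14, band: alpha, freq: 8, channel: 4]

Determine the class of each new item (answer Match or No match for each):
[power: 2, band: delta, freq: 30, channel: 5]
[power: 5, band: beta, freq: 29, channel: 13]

No match, No match

The pattern is that an item is 'Match' exactly when: band is gamma AND power ≥ 4.
[power: 2, band: delta, freq: 30, channel: 5] — band is delta, power = 2, hence No match. [power: 5, band: beta, freq: 29, channel: 13] — band is beta, power = 5, hence No match.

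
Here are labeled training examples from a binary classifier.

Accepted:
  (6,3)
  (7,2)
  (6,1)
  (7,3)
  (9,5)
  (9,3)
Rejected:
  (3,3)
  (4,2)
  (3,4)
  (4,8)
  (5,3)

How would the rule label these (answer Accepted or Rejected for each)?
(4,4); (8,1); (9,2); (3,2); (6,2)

All 'Accepted' examples share one property — first ≥ 6 — and every 'Rejected' example lacks it.

Rejected, Accepted, Accepted, Rejected, Accepted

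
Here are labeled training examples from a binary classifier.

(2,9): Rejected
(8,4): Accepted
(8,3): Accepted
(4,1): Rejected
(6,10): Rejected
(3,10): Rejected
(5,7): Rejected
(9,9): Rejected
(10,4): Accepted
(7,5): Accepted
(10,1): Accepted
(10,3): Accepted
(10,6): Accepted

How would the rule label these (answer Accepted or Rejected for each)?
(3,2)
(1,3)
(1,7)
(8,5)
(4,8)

Rejected, Rejected, Rejected, Accepted, Rejected

Every 'Accepted' example satisfies: first > second AND sum ≥ 11. None of the 'Rejected' examples do.
(3,2): 3 > 2, 3+2 = 5, lacks this property → Rejected.
(1,3): 1 < 3, 1+3 = 4, lacks this property → Rejected.
(1,7): 1 < 7, 1+7 = 8, lacks this property → Rejected.
(8,5): 8 > 5, 8+5 = 13, satisfies this → Accepted.
(4,8): 4 < 8, 4+8 = 12, lacks this property → Rejected.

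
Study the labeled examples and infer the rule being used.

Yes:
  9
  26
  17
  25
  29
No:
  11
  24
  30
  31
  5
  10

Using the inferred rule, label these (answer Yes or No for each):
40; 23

No, No

The common property of the 'Yes' items is: digit sum ≥ 7. No 'No' item has it.
40: digit sum 4+0 = 4, doesn't qualify → No.
23: digit sum 2+3 = 5, doesn't qualify → No.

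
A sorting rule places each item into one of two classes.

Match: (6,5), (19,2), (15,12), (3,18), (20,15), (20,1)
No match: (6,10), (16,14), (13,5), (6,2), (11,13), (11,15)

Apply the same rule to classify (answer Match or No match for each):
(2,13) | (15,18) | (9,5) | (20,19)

The common property of the 'Match' items is: sum is odd. No 'No match' item has it.

Match, Match, No match, Match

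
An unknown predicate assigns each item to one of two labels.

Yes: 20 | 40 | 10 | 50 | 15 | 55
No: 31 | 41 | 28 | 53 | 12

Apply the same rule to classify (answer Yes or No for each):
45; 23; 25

Yes, No, Yes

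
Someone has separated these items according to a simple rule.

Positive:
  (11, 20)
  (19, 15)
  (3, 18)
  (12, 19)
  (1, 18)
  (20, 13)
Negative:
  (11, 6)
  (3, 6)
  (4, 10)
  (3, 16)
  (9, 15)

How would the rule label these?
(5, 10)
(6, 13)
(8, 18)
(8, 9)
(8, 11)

One predicate separates the groups cleanly: max ≥ 18.
(5, 10): Negative (max 10).
(6, 13): Negative (max 13).
(8, 18): Positive (max 18).
(8, 9): Negative (max 9).
(8, 11): Negative (max 11).

Negative, Negative, Positive, Negative, Negative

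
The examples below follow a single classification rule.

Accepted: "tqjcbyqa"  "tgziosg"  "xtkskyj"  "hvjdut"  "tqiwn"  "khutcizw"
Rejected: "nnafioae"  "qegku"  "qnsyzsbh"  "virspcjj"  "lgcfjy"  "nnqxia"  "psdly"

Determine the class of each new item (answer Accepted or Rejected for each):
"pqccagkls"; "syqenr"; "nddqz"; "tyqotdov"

Rejected, Rejected, Rejected, Accepted

'Accepted' ⟺ contains 't'.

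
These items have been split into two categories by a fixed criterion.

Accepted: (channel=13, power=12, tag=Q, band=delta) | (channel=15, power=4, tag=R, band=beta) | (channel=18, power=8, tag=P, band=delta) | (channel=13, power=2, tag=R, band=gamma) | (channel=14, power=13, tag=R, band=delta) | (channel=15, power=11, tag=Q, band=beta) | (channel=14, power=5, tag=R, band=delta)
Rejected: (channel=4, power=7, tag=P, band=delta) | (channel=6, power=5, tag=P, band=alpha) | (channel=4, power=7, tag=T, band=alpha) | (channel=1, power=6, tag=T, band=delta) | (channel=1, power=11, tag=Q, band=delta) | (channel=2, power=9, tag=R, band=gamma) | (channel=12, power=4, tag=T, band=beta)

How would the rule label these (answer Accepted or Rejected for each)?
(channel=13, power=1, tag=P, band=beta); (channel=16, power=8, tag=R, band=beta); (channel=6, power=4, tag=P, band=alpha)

The rule appears to be: channel ≥ 13.
(channel=13, power=1, tag=P, band=beta): Accepted (channel = 13).
(channel=16, power=8, tag=R, band=beta): Accepted (channel = 16).
(channel=6, power=4, tag=P, band=alpha): Rejected (channel = 6).

Accepted, Accepted, Rejected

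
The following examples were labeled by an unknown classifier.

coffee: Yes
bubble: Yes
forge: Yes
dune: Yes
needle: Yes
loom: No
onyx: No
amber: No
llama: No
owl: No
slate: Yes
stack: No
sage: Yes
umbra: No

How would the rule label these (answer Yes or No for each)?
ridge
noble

Yes, Yes

The classifier is using: ends with 'e'.
ridge: ends with 'e', has this property → Yes.
noble: ends with 'e', has this property → Yes.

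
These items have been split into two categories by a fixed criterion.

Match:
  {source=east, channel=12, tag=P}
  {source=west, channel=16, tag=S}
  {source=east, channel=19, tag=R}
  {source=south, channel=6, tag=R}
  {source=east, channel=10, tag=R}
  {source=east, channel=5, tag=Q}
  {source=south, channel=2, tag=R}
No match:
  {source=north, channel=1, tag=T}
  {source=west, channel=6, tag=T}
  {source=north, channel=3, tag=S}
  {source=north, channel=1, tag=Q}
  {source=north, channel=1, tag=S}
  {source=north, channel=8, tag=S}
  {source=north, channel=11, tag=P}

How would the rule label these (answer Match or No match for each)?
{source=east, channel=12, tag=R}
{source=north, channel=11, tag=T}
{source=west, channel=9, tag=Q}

All 'Match' examples share one property — source is not north AND tag is not T — and every 'No match' example lacks it.
{source=east, channel=12, tag=R}: Match (source is east, tag is R). {source=north, channel=11, tag=T}: No match (source is north, tag is T). {source=west, channel=9, tag=Q}: Match (source is west, tag is Q).

Match, No match, Match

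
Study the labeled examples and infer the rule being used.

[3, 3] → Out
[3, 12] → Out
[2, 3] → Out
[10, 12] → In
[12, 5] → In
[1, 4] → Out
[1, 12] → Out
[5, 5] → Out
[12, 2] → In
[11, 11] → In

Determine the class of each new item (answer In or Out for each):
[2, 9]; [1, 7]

'In' ⟺ first ≥ 10.
[2, 9] — first 2, hence Out. [1, 7] — first 1, hence Out.

Out, Out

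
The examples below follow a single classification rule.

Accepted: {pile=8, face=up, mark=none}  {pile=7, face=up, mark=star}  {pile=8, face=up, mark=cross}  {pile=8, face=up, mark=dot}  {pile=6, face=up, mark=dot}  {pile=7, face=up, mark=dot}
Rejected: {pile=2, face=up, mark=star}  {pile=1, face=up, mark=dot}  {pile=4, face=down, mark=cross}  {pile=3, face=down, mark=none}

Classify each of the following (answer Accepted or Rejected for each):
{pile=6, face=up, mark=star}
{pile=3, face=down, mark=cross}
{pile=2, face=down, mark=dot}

The distinguishing property — pile ≥ 6 — holds for all the 'Accepted' cases and none of the 'Rejected' cases.
{pile=6, face=up, mark=star} → pile = 6 → Accepted.
{pile=3, face=down, mark=cross} → pile = 3 → Rejected.
{pile=2, face=down, mark=dot} → pile = 2 → Rejected.

Accepted, Rejected, Rejected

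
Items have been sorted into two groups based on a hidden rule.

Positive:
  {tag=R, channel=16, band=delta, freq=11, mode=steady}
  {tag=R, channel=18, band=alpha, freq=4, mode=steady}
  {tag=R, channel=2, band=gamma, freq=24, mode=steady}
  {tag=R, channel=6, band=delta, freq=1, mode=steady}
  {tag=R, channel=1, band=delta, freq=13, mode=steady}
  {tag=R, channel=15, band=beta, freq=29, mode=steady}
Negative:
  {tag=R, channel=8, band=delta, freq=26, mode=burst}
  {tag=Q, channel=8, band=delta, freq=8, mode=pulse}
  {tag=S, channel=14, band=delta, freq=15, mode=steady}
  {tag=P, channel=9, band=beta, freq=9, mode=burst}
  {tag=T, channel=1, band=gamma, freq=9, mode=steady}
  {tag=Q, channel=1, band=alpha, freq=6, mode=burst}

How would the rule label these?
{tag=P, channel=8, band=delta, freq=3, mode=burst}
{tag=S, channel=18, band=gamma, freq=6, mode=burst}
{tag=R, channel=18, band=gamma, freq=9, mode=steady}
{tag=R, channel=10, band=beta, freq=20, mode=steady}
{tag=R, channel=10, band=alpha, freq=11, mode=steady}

All 'Positive' examples share one property — mode is steady AND tag is R — and every 'Negative' example lacks it.
{tag=P, channel=8, band=delta, freq=3, mode=burst} → mode is burst, tag is P → Negative.
{tag=S, channel=18, band=gamma, freq=6, mode=burst} → mode is burst, tag is S → Negative.
{tag=R, channel=18, band=gamma, freq=9, mode=steady} → mode is steady, tag is R → Positive.
{tag=R, channel=10, band=beta, freq=20, mode=steady} → mode is steady, tag is R → Positive.
{tag=R, channel=10, band=alpha, freq=11, mode=steady} → mode is steady, tag is R → Positive.

Negative, Negative, Positive, Positive, Positive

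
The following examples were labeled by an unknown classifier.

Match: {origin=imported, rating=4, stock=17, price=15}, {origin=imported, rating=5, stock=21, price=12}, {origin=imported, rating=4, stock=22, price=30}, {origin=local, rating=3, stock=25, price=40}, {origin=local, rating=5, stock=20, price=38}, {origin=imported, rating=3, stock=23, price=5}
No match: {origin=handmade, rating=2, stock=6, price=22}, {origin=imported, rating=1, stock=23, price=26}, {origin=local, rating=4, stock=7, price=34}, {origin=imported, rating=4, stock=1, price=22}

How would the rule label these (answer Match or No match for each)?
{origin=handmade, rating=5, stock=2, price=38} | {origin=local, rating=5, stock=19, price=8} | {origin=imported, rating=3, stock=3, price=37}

One predicate separates the groups cleanly: stock ≥ 17 AND rating ≥ 2.
{origin=handmade, rating=5, stock=2, price=38}: No match (stock = 2, rating = 5).
{origin=local, rating=5, stock=19, price=8}: Match (stock = 19, rating = 5).
{origin=imported, rating=3, stock=3, price=37}: No match (stock = 3, rating = 3).

No match, Match, No match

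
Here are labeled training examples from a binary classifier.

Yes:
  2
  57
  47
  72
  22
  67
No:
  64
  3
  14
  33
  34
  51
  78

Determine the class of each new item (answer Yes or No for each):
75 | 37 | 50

One predicate separates the groups cleanly: ≡ 2 (mod 5).

No, Yes, No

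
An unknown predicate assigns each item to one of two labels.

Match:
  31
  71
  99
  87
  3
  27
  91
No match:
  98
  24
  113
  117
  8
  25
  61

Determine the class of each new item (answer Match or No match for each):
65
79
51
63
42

No match, Match, Match, Match, No match

The common property of the 'Match' items is: ≡ 3 (mod 4). No 'No match' item has it.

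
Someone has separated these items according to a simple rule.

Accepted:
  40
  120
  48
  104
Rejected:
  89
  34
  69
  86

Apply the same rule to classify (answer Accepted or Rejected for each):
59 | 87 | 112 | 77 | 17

All 'Accepted' examples share one property — multiple of 4 — and every 'Rejected' example lacks it.

Rejected, Rejected, Accepted, Rejected, Rejected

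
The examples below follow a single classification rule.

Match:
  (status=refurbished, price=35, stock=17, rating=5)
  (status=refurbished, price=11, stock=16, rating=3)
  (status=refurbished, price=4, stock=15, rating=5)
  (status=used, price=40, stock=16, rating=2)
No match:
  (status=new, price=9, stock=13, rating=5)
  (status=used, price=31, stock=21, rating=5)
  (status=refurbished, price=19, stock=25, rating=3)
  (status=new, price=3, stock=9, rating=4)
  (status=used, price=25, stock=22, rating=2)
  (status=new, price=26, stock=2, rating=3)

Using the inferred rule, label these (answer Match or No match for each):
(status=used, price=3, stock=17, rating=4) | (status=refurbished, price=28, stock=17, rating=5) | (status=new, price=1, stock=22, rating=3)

The simplest hypothesis consistent with all the labels is: stock ≥ 15 AND stock ≤ 17.

Match, Match, No match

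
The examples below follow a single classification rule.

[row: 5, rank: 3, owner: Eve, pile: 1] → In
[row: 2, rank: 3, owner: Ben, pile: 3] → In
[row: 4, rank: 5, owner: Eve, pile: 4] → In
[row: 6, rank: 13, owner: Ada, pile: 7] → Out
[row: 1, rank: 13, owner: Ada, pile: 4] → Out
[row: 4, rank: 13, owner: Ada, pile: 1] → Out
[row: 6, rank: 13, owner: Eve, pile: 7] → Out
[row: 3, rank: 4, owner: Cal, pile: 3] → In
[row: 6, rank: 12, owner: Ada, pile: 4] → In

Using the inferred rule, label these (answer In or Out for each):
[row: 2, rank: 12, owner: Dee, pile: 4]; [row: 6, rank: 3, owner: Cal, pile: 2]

All 'In' examples share one property — rank ≤ 12 — and every 'Out' example lacks it.
In: [row: 2, rank: 12, owner: Dee, pile: 4], since rank = 12. In: [row: 6, rank: 3, owner: Cal, pile: 2], since rank = 3.

In, In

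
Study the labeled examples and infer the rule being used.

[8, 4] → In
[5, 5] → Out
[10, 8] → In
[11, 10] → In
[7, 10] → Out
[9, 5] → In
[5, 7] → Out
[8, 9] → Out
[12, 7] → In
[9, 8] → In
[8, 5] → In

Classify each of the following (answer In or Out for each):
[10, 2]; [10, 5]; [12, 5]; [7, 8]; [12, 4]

Looking at the examples, the only property every 'In' case has and every 'Out' case lacks is: first > second.

In, In, In, Out, In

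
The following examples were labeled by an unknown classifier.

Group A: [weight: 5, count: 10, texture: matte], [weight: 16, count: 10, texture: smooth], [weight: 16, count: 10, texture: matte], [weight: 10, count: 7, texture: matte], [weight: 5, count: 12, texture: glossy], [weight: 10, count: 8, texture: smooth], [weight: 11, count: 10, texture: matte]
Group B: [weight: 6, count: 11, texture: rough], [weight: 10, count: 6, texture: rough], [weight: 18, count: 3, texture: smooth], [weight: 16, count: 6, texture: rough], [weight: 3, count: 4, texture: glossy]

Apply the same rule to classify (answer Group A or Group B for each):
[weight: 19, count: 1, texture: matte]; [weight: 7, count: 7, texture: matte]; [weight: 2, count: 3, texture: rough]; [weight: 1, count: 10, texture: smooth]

Group B, Group A, Group B, Group A

Every 'Group A' example satisfies: count ≥ 7 AND count ≠ 11. None of the 'Group B' examples do.
[weight: 19, count: 1, texture: matte] — count = 1, hence Group B.
[weight: 7, count: 7, texture: matte] — count = 7, hence Group A.
[weight: 2, count: 3, texture: rough] — count = 3, hence Group B.
[weight: 1, count: 10, texture: smooth] — count = 10, hence Group A.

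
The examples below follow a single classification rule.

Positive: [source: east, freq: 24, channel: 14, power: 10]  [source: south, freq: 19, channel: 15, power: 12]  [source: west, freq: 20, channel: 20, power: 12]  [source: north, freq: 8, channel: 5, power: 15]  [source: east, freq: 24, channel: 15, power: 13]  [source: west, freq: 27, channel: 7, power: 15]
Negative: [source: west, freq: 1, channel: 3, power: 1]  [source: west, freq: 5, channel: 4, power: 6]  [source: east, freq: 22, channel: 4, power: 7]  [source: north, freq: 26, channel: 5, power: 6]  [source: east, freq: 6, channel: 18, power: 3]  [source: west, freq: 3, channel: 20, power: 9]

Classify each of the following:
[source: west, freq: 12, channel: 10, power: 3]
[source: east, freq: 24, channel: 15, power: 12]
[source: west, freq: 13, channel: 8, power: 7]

Every 'Positive' example satisfies: power ≥ 10. None of the 'Negative' examples do.
[source: west, freq: 12, channel: 10, power: 3]: power = 3, lacks this property → Negative.
[source: east, freq: 24, channel: 15, power: 12]: power = 12, satisfies this → Positive.
[source: west, freq: 13, channel: 8, power: 7]: power = 7, lacks this property → Negative.

Negative, Positive, Negative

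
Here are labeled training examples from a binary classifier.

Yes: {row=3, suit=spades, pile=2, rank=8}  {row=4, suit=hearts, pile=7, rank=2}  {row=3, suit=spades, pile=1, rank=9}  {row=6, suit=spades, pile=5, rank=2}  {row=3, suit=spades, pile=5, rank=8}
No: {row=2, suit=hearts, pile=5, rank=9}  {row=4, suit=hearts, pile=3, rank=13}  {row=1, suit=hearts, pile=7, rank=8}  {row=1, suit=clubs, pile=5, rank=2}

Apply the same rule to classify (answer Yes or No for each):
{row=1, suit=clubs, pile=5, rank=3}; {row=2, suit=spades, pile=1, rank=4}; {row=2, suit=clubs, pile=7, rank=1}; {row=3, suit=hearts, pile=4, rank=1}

No, No, No, Yes

One predicate separates the groups cleanly: rank ≤ 9 AND row ≥ 3.
{row=1, suit=clubs, pile=5, rank=3}: No (rank = 3, row = 1).
{row=2, suit=spades, pile=1, rank=4}: No (rank = 4, row = 2).
{row=2, suit=clubs, pile=7, rank=1}: No (rank = 1, row = 2).
{row=3, suit=hearts, pile=4, rank=1}: Yes (rank = 1, row = 3).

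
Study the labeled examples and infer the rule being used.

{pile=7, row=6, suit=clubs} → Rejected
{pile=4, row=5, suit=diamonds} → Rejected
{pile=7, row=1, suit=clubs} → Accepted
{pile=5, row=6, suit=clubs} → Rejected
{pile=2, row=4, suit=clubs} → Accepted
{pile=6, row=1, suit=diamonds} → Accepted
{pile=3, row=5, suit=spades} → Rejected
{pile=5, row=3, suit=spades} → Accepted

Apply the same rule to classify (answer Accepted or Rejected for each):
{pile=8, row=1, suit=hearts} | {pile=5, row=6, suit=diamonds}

The common property of the 'Accepted' items is: row ≤ 4. No 'Rejected' item has it.

Accepted, Rejected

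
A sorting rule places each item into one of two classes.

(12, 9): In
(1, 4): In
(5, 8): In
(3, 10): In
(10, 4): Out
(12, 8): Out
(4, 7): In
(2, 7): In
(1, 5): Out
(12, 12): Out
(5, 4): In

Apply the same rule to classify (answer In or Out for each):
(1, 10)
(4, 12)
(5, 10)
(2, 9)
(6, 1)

In, Out, In, In, In

The common property of the 'In' items is: sum is odd. No 'Out' item has it.
In: (1, 10), since 1+10 = 11.
Out: (4, 12), since 4+12 = 16.
In: (5, 10), since 5+10 = 15.
In: (2, 9), since 2+9 = 11.
In: (6, 1), since 6+1 = 7.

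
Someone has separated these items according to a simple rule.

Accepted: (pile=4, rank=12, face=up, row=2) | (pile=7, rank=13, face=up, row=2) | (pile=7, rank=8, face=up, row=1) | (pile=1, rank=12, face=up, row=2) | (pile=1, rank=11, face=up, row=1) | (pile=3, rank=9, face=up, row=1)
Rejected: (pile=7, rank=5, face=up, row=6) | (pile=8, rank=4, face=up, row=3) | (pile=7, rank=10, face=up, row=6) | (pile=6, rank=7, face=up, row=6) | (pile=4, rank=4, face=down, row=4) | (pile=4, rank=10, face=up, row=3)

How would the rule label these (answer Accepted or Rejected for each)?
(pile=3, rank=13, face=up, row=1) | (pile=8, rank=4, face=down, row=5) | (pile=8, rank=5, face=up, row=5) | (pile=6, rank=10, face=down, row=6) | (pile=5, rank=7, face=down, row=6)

The pattern is that an item is 'Accepted' exactly when: row ≤ 2.
(pile=3, rank=13, face=up, row=1): row = 1, checks out → Accepted. (pile=8, rank=4, face=down, row=5): row = 5, does not pass → Rejected. (pile=8, rank=5, face=up, row=5): row = 5, does not pass → Rejected. (pile=6, rank=10, face=down, row=6): row = 6, does not pass → Rejected. (pile=5, rank=7, face=down, row=6): row = 6, does not pass → Rejected.

Accepted, Rejected, Rejected, Rejected, Rejected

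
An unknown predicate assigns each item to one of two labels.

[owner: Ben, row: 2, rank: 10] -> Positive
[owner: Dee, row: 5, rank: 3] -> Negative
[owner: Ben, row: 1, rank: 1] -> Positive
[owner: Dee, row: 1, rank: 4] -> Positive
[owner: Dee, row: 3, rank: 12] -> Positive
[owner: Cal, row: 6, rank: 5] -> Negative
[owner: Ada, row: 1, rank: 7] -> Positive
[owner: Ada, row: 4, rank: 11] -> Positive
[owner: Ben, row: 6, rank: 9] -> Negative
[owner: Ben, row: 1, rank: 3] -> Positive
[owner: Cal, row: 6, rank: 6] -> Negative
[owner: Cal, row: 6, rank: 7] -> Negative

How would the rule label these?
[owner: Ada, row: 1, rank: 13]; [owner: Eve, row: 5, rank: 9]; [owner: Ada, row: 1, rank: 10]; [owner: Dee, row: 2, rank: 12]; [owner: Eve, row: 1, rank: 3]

Positive, Negative, Positive, Positive, Positive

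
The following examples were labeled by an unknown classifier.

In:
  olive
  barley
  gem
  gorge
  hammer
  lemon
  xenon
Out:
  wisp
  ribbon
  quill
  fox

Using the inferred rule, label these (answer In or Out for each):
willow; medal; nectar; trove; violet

Out, In, In, In, In

The distinguishing property — contains 'e' — holds for all the 'In' cases and none of the 'Out' cases.
willow: no 'e' — fails the rule, so Out.
medal: has 'e' — satisfies this, so In.
nectar: has 'e' — satisfies this, so In.
trove: has 'e' — satisfies this, so In.
violet: has 'e' — satisfies this, so In.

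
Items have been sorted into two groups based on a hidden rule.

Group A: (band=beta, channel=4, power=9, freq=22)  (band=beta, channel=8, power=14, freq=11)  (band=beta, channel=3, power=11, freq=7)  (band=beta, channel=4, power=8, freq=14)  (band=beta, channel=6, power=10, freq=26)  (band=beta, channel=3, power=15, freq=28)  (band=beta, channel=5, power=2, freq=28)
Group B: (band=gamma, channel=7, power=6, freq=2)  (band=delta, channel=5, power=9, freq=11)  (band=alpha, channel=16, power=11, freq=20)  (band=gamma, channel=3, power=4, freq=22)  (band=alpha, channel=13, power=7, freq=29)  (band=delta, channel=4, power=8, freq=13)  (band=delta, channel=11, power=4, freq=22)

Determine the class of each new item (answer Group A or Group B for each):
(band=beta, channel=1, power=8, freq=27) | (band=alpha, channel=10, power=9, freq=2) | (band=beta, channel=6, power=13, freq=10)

Group A, Group B, Group A

The common property of the 'Group A' items is: band is beta. No 'Group B' item has it.
(band=beta, channel=1, power=8, freq=27): band is beta, satisfies this → Group A. (band=alpha, channel=10, power=9, freq=2): band is alpha, fails the rule → Group B. (band=beta, channel=6, power=13, freq=10): band is beta, satisfies this → Group A.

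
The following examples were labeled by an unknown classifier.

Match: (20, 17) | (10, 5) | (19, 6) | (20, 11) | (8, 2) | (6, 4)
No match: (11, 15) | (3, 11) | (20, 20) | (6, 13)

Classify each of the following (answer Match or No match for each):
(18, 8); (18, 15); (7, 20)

A rule that fits every label: first > second — true of each 'Match' example, false of each 'No match' one.
(18, 8) — 18 > 8, hence Match.
(18, 15) — 18 > 15, hence Match.
(7, 20) — 7 < 20, hence No match.

Match, Match, No match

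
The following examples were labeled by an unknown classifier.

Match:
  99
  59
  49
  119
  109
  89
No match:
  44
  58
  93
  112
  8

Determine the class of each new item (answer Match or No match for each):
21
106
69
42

Looking at the examples, the only property every 'Match' case has and every 'No match' case lacks is: ends in digit 9.
21: last digit 1, does not fit → No match.
106: last digit 6, does not fit → No match.
69: last digit 9, checks out → Match.
42: last digit 2, does not fit → No match.

No match, No match, Match, No match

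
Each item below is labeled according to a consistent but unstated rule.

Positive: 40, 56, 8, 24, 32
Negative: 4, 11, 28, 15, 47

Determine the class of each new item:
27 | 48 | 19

Negative, Positive, Negative

The classifier is using: multiple of 8.
27: 27 = 8·3 + 3, lacks this property → Negative.
48: 48 = 8·6, meets the rule → Positive.
19: 19 = 8·2 + 3, lacks this property → Negative.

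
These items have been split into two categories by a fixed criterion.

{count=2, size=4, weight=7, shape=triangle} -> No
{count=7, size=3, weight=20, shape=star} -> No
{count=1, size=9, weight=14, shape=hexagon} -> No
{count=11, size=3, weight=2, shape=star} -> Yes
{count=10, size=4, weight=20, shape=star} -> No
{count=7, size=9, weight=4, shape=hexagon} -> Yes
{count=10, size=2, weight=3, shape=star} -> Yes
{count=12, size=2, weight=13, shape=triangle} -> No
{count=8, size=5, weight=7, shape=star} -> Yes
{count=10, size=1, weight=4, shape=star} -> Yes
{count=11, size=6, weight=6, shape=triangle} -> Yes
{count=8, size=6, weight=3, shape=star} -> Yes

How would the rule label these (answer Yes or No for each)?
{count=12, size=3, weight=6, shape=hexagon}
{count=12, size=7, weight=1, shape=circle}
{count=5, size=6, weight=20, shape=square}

Yes, Yes, No

Every 'Yes' example satisfies: count ≥ 7 AND weight ≤ 7. None of the 'No' examples do.
{count=12, size=3, weight=6, shape=hexagon} → count = 12, weight = 6 → Yes. {count=12, size=7, weight=1, shape=circle} → count = 12, weight = 1 → Yes. {count=5, size=6, weight=20, shape=square} → count = 5, weight = 20 → No.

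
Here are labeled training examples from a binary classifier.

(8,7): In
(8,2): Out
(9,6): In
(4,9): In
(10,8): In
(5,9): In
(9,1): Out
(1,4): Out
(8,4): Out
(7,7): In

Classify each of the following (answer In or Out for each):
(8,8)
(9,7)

In, In

'In' ⟺ sum ≥ 13.
(8,8): 8+8 = 16, satisfies this → In. (9,7): 9+7 = 16, satisfies this → In.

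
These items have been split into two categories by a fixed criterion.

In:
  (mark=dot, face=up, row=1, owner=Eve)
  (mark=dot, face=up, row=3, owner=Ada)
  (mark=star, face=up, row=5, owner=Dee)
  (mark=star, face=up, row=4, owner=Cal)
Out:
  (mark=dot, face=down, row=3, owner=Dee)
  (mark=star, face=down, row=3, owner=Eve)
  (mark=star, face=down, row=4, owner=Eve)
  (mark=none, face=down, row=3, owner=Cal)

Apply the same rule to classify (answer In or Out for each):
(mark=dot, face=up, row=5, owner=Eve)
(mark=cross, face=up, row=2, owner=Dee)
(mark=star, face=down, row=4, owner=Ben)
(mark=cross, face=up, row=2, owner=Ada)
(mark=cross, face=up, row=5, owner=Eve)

Checking candidate rules against both groups, what survives is: face is up.

In, In, Out, In, In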